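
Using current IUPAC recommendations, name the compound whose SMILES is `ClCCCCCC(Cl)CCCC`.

The parent chain contains 10 carbons (decane).
Choose the numbering such that the substituent locant set {1,6} is lower than {5,10} at the first point of difference.
That gives chloro groups at C-1 and C-6.
The name is 1,6-dichlorodecane.

1,6-dichlorodecane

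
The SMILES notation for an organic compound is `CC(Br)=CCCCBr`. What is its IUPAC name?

The longest chain bearing the multiple bond is 6 carbons long (hexane).
There is one C=C double bond, indicated by the ending -ene.
Choose the numbering such that numbering from this end puts the double bond at C-2 rather than C-4.
That gives the double bond between C-2 and C-3; bromo groups at C-2 and C-6.
Assembling the pieces gives 2,6-dibromohex-2-ene.

2,6-dibromohex-2-ene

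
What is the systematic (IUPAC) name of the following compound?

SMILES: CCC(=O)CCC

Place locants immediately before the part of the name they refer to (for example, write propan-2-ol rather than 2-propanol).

hexan-3-one

The longest carbon chain that includes the carbonyl has 6 carbons, so the parent hydride is hexane.
The principal characteristic group is a ketone (C=O on an internal carbon), named with the suffix -one.
Number the chain so that numbering from this end puts the carbonyl group at C-3 rather than C-4.
With this numbering: the carbonyl at C-3.
The name is hexan-3-one.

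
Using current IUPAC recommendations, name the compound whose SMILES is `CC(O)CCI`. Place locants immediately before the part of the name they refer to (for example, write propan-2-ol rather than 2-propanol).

4-iodobutan-2-ol

The longest chain bearing the –OH group is 4 carbons long (butane).
The principal characteristic group is an alcohol (–OH), named with the suffix -ol.
Number the chain so that numbering from this end puts the hydroxyl group at C-2 rather than C-3.
With this numbering: the hydroxyl at C-2; an iodo group at C-4.
Putting it together: 4-iodobutan-2-ol.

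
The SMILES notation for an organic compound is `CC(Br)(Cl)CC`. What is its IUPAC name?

The longest carbon chain is 4 atoms: the parent is butane.
Choose the numbering such that the substituent locant set {2,2} is lower than {3,3} at the first point of difference.
That gives a bromo group at C-2; a chloro group at C-2.
The substituents are ordered alphabetically, ignoring any di-/tri- multipliers.
The name is 2-bromo-2-chlorobutane.

2-bromo-2-chlorobutane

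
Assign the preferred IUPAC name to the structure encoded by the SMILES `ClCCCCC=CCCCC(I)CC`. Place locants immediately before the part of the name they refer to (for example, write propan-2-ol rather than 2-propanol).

1-chloro-10-iodododec-5-ene

Counting along the main chain through the multiple bond gives 12 carbons: the parent is dodecane.
The chain contains a C=C double bond, so the unsaturation ending is -ene.
The numbering direction is chosen so that numbering from this end puts the double bond at C-5 rather than C-7.
That gives the double bond between C-5 and C-6; a chloro group at C-1; an iodo group at C-10.
Substituent prefixes are cited in alphabetical order (multiplying prefixes like di-/tri- are ignored for ordering).
Putting it together: 1-chloro-10-iodododec-5-ene.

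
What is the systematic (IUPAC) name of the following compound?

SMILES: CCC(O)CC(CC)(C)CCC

The longest chain bearing the –OH group is 8 carbons long (octane).
The principal characteristic group is an alcohol (–OH), named with the suffix -ol.
Number the chain so that numbering from this end puts the hydroxyl group at C-3 rather than C-6.
That gives the hydroxyl at C-3; an ethyl group at C-5; a methyl group at C-5.
Substituent prefixes are cited in alphabetical order (multiplying prefixes like di-/tri- are ignored for ordering).
Assembling the pieces gives 5-ethyl-5-methyloctan-3-ol.

5-ethyl-5-methyloctan-3-ol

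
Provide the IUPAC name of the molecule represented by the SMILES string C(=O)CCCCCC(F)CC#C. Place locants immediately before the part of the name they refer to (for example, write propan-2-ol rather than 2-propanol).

The longest carbon chain that includes the –CHO group and the multiple bond has 10 carbons, so the parent hydride is decane.
An aldehyde (terminal –CHO) is the principal characteristic group, giving the suffix -al.
There is one C≡C triple bond, indicated by the ending -yne.
Choose the numbering such that the aldehyde carbon is C-1 by definition.
With this numbering: the triple bond between C-9 and C-10; a fluoro group at C-7.
Assembling the pieces gives 7-fluorodec-9-ynal.

7-fluorodec-9-ynal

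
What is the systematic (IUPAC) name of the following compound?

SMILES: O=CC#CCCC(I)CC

Counting along the main chain through the –CHO group and the multiple bond gives 8 carbons: the parent is octane.
The principal characteristic group is an aldehyde (terminal –CHO), named with the suffix -al.
A C≡C triple bond in the chain gives the infix -yne-.
Number the chain so that the aldehyde carbon is C-1 by definition.
With this numbering: the triple bond between C-2 and C-3; an iodo group at C-6.
Assembling the pieces gives 6-iodooct-2-ynal.

6-iodooct-2-ynal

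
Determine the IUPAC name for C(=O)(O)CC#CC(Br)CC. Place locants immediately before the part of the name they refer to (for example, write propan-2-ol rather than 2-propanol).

5-bromohept-3-ynoic acid

The longest chain bearing the –COOH group and the multiple bond is 7 carbons long (heptane).
A carboxylic acid (terminal –COOH) is the principal characteristic group, giving the suffix -oic acid.
There is one C≡C triple bond, indicated by the ending -yne.
Number the chain so that the carboxylic acid carbon is C-1 by definition.
With this numbering: the triple bond between C-3 and C-4; a bromo group at C-5.
The name is 5-bromohept-3-ynoic acid.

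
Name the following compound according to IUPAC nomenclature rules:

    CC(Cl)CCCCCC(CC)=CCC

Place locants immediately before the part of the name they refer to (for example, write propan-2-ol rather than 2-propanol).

10-chloro-4-ethylundec-3-ene

Counting along the main chain through the multiple bond gives 11 carbons: the parent is undecane.
There is one C=C double bond, indicated by the ending -ene.
The numbering direction is chosen so that numbering from this end puts the double bond at C-3 rather than C-8.
With this numbering: the double bond between C-3 and C-4; a chloro group at C-10; an ethyl group at C-4.
Substituent prefixes are cited in alphabetical order (multiplying prefixes like di-/tri- are ignored for ordering).
Putting it together: 10-chloro-4-ethylundec-3-ene.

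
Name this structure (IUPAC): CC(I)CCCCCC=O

7-iodooctanal

Counting along the main chain through the –CHO group gives 8 carbons: the parent is octane.
An aldehyde (terminal –CHO) is the principal characteristic group, giving the suffix -al.
The numbering direction is chosen so that the aldehyde carbon is C-1 by definition.
This places an iodo group at C-7.
Putting it together: 7-iodooctanal.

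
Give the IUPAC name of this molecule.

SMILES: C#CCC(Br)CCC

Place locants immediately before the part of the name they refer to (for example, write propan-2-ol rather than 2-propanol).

Counting along the main chain through the multiple bond gives 7 carbons: the parent is heptane.
There is one C≡C triple bond, indicated by the ending -yne.
Number the chain so that numbering from this end puts the triple bond at C-1 rather than C-6.
That gives the triple bond between C-1 and C-2; a bromo group at C-4.
The name is 4-bromohept-1-yne.

4-bromohept-1-yne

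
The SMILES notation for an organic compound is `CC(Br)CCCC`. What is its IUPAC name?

2-bromohexane

The longest carbon chain is 6 atoms: the parent is hexane.
Number the chain so that the substituent locant set {2} is lower than {5} at the first point of difference.
This places a bromo group at C-2.
Assembling the pieces gives 2-bromohexane.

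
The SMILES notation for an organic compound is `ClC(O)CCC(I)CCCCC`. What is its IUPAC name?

1-chloro-4-iodononan-1-ol

The longest carbon chain that includes the –OH group has 9 carbons, so the parent hydride is nonane.
An alcohol (–OH) is the principal characteristic group, giving the suffix -ol.
Choose the numbering such that numbering from this end puts the hydroxyl group at C-1 rather than C-9.
That gives the hydroxyl at C-1; a chloro group at C-1; an iodo group at C-4.
Prefixes are listed alphabetically: chloro, iodo.
Putting it together: 1-chloro-4-iodononan-1-ol.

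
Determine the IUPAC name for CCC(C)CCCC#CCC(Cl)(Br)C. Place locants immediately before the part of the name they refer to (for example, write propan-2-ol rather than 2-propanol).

Counting along the main chain through the multiple bond gives 11 carbons: the parent is undecane.
A C≡C triple bond in the chain gives the infix -yne-.
Number the chain so that numbering from this end puts the triple bond at C-4 rather than C-7.
With this numbering: the triple bond between C-4 and C-5; a bromo group at C-2; a chloro group at C-2; a methyl group at C-9.
The substituents are ordered alphabetically, ignoring any di-/tri- multipliers.
Assembling the pieces gives 2-bromo-2-chloro-9-methylundec-4-yne.

2-bromo-2-chloro-9-methylundec-4-yne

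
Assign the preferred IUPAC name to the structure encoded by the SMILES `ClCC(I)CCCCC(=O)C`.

The longest chain bearing the carbonyl is 8 carbons long (octane).
The highest-priority functional group is a ketone (C=O on an internal carbon), so the name ends in -one.
Number the chain so that numbering from this end puts the carbonyl group at C-2 rather than C-7.
With this numbering: the carbonyl at C-2; a chloro group at C-8; an iodo group at C-7.
Prefixes are listed alphabetically: chloro, iodo.
The name is 8-chloro-7-iodooctan-2-one.

8-chloro-7-iodooctan-2-one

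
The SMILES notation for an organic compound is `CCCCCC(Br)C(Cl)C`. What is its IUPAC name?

The parent chain contains 8 carbons (octane).
The numbering direction is chosen so that the substituent locant set {2,3} is lower than {6,7} at the first point of difference.
This places a bromo group at C-3; a chloro group at C-2.
The substituents are ordered alphabetically, ignoring any di-/tri- multipliers.
The name is 3-bromo-2-chlorooctane.

3-bromo-2-chlorooctane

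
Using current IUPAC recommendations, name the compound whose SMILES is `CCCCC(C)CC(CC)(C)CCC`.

4-ethyl-4,6-dimethyldecane

The parent chain contains 10 carbons (decane).
The numbering direction is chosen so that the substituent locant set {4,4,6} is lower than {5,7,7} at the first point of difference.
This places an ethyl group at C-4; methyl groups at C-4 and C-6.
The substituents are ordered alphabetically, ignoring any di-/tri- multipliers.
Assembling the pieces gives 4-ethyl-4,6-dimethyldecane.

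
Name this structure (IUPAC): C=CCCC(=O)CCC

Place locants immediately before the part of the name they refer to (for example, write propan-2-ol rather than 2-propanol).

Counting along the main chain through the carbonyl and the multiple bond gives 8 carbons: the parent is octane.
The principal characteristic group is a ketone (C=O on an internal carbon), named with the suffix -one.
A C=C double bond in the chain gives the infix -ene-.
Choose the numbering such that numbering from this end puts the carbonyl group at C-4 rather than C-5.
This places the carbonyl at C-4; the double bond between C-7 and C-8.
Assembling the pieces gives oct-7-en-4-one.

oct-7-en-4-one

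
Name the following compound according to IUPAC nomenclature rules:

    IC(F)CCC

The longest carbon chain is 4 atoms: the parent is butane.
Number the chain so that the substituent locant set {1,1} is lower than {4,4} at the first point of difference.
That gives a fluoro group at C-1; an iodo group at C-1.
Substituent prefixes are cited in alphabetical order (multiplying prefixes like di-/tri- are ignored for ordering).
The name is 1-fluoro-1-iodobutane.

1-fluoro-1-iodobutane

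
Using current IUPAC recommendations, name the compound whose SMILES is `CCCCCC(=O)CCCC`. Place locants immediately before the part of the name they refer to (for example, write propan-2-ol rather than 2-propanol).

The longest chain bearing the carbonyl is 10 carbons long (decane).
The principal characteristic group is a ketone (C=O on an internal carbon), named with the suffix -one.
The numbering direction is chosen so that numbering from this end puts the carbonyl group at C-5 rather than C-6.
This places the carbonyl at C-5.
The name is decan-5-one.

decan-5-one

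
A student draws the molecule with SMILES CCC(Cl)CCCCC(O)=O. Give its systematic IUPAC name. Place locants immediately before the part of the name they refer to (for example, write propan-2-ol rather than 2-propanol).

The longest chain bearing the –COOH group is 8 carbons long (octane).
The highest-priority functional group is a carboxylic acid (terminal –COOH), so the name ends in -oic acid.
Number the chain so that the carboxylic acid carbon is C-1 by definition.
This places a chloro group at C-6.
Putting it together: 6-chlorooctanoic acid.

6-chlorooctanoic acid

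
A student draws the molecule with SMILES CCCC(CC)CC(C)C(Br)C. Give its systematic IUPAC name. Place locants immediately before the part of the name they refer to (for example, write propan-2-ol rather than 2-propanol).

2-bromo-5-ethyl-3-methyloctane

The longest continuous carbon chain has 8 atoms, so the parent hydride is octane.
Number the chain so that the substituent locant set {2,3,5} is lower than {4,6,7} at the first point of difference.
This places a bromo group at C-2; an ethyl group at C-5; a methyl group at C-3.
Substituent prefixes are cited in alphabetical order (multiplying prefixes like di-/tri- are ignored for ordering).
The name is 2-bromo-5-ethyl-3-methyloctane.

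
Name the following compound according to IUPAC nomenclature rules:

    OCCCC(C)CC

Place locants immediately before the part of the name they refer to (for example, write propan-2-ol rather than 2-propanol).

The longest chain bearing the –OH group is 6 carbons long (hexane).
The principal characteristic group is an alcohol (–OH), named with the suffix -ol.
The numbering direction is chosen so that numbering from this end puts the hydroxyl group at C-1 rather than C-6.
This places the hydroxyl at C-1; a methyl group at C-4.
The name is 4-methylhexan-1-ol.

4-methylhexan-1-ol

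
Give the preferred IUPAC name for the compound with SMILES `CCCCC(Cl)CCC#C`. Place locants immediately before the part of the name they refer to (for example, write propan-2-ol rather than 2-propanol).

5-chloronon-1-yne

The longest chain bearing the multiple bond is 9 carbons long (nonane).
The chain contains a C≡C triple bond, so the unsaturation ending is -yne.
Number the chain so that numbering from this end puts the triple bond at C-1 rather than C-8.
This places the triple bond between C-1 and C-2; a chloro group at C-5.
Putting it together: 5-chloronon-1-yne.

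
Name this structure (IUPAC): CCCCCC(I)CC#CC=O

The longest chain bearing the –CHO group and the multiple bond is 10 carbons long (decane).
The highest-priority functional group is an aldehyde (terminal –CHO), so the name ends in -al.
There is one C≡C triple bond, indicated by the ending -yne.
The numbering direction is chosen so that the aldehyde carbon is C-1 by definition.
With this numbering: the triple bond between C-2 and C-3; an iodo group at C-5.
The name is 5-iododec-2-ynal.

5-iododec-2-ynal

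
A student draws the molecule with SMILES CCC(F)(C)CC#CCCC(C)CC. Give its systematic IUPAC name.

3-fluoro-3,9-dimethylundec-5-yne

Counting along the main chain through the multiple bond gives 11 carbons: the parent is undecane.
The chain contains a C≡C triple bond, so the unsaturation ending is -yne.
The numbering direction is chosen so that numbering from this end puts the triple bond at C-5 rather than C-6.
With this numbering: the triple bond between C-5 and C-6; a fluoro group at C-3; methyl groups at C-3 and C-9.
Prefixes are listed alphabetically: fluoro, methyl.
Assembling the pieces gives 3-fluoro-3,9-dimethylundec-5-yne.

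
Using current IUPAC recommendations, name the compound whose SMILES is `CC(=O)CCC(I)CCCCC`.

5-iododecan-2-one

The longest chain bearing the carbonyl is 10 carbons long (decane).
The highest-priority functional group is a ketone (C=O on an internal carbon), so the name ends in -one.
The numbering direction is chosen so that numbering from this end puts the carbonyl group at C-2 rather than C-9.
With this numbering: the carbonyl at C-2; an iodo group at C-5.
The name is 5-iododecan-2-one.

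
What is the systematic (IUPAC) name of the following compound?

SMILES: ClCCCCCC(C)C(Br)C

7-bromo-1-chloro-6-methyloctane

The longest continuous carbon chain has 8 atoms, so the parent hydride is octane.
Choose the numbering such that the substituent locant set {1,6,7} is lower than {2,3,8} at the first point of difference.
That gives a bromo group at C-7; a chloro group at C-1; a methyl group at C-6.
The substituents are ordered alphabetically, ignoring any di-/tri- multipliers.
Putting it together: 7-bromo-1-chloro-6-methyloctane.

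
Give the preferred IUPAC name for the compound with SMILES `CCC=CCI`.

The longest chain bearing the multiple bond is 5 carbons long (pentane).
A C=C double bond in the chain gives the infix -ene-.
Choose the numbering such that numbering from this end puts the double bond at C-2 rather than C-3.
With this numbering: the double bond between C-2 and C-3; an iodo group at C-1.
The name is 1-iodopent-2-ene.

1-iodopent-2-ene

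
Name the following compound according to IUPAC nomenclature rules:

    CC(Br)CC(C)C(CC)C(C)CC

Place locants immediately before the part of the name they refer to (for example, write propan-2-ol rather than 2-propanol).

2-bromo-5-ethyl-4,6-dimethyloctane

The longest continuous carbon chain has 8 atoms, so the parent hydride is octane.
Choose the numbering such that the substituent locant set {2,4,5,6} is lower than {3,4,5,7} at the first point of difference.
With this numbering: a bromo group at C-2; an ethyl group at C-5; methyl groups at C-4 and C-6.
Substituent prefixes are cited in alphabetical order (multiplying prefixes like di-/tri- are ignored for ordering).
Putting it together: 2-bromo-5-ethyl-4,6-dimethyloctane.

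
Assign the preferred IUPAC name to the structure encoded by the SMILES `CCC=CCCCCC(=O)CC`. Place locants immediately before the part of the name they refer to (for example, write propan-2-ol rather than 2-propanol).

undec-8-en-3-one

The longest carbon chain that includes the carbonyl and the multiple bond has 11 carbons, so the parent hydride is undecane.
The principal characteristic group is a ketone (C=O on an internal carbon), named with the suffix -one.
A C=C double bond in the chain gives the infix -ene-.
Choose the numbering such that numbering from this end puts the carbonyl group at C-3 rather than C-9.
With this numbering: the carbonyl at C-3; the double bond between C-8 and C-9.
Assembling the pieces gives undec-8-en-3-one.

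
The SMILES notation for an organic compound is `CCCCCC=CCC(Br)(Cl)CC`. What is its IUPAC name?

3-bromo-3-chloroundec-5-ene

The longest carbon chain that includes the multiple bond has 11 carbons, so the parent hydride is undecane.
A C=C double bond in the chain gives the infix -ene-.
Number the chain so that numbering from this end puts the double bond at C-5 rather than C-6.
With this numbering: the double bond between C-5 and C-6; a bromo group at C-3; a chloro group at C-3.
The substituents are ordered alphabetically, ignoring any di-/tri- multipliers.
The name is 3-bromo-3-chloroundec-5-ene.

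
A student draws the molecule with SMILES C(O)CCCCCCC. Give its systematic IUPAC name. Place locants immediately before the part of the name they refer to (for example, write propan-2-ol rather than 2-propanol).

The longest carbon chain that includes the –OH group has 8 carbons, so the parent hydride is octane.
An alcohol (–OH) is the principal characteristic group, giving the suffix -ol.
Number the chain so that numbering from this end puts the hydroxyl group at C-1 rather than C-8.
With this numbering: the hydroxyl at C-1.
The name is octan-1-ol.

octan-1-ol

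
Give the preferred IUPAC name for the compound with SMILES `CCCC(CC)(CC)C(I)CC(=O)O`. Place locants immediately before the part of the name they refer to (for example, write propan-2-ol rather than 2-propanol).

The longest chain bearing the –COOH group is 7 carbons long (heptane).
A carboxylic acid (terminal –COOH) is the principal characteristic group, giving the suffix -oic acid.
The numbering direction is chosen so that the carboxylic acid carbon is C-1 by definition.
This places two ethyl groups at C-4; an iodo group at C-3.
Substituent prefixes are cited in alphabetical order (multiplying prefixes like di-/tri- are ignored for ordering).
The name is 4,4-diethyl-3-iodoheptanoic acid.

4,4-diethyl-3-iodoheptanoic acid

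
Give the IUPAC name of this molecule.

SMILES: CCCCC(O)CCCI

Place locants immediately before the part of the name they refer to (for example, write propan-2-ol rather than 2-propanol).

The longest carbon chain that includes the –OH group has 8 carbons, so the parent hydride is octane.
The principal characteristic group is an alcohol (–OH), named with the suffix -ol.
Number the chain so that numbering from this end puts the hydroxyl group at C-4 rather than C-5.
This places the hydroxyl at C-4; an iodo group at C-1.
Assembling the pieces gives 1-iodooctan-4-ol.

1-iodooctan-4-ol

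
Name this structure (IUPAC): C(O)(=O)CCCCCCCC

nonanoic acid

The longest carbon chain that includes the –COOH group has 9 carbons, so the parent hydride is nonane.
The principal characteristic group is a carboxylic acid (terminal –COOH), named with the suffix -oic acid.
The numbering direction is chosen so that the carboxylic acid carbon is C-1 by definition.
Putting it together: nonanoic acid.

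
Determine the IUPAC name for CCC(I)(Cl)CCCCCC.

The longest continuous carbon chain has 9 atoms, so the parent hydride is nonane.
Choose the numbering such that the substituent locant set {3,3} is lower than {7,7} at the first point of difference.
With this numbering: a chloro group at C-3; an iodo group at C-3.
The substituents are ordered alphabetically, ignoring any di-/tri- multipliers.
The name is 3-chloro-3-iodononane.

3-chloro-3-iodononane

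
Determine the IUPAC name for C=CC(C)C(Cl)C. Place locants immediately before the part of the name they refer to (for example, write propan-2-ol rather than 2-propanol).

4-chloro-3-methylpent-1-ene

Counting along the main chain through the multiple bond gives 5 carbons: the parent is pentane.
There is one C=C double bond, indicated by the ending -ene.
Number the chain so that numbering from this end puts the double bond at C-1 rather than C-4.
This places the double bond between C-1 and C-2; a chloro group at C-4; a methyl group at C-3.
The substituents are ordered alphabetically, ignoring any di-/tri- multipliers.
Putting it together: 4-chloro-3-methylpent-1-ene.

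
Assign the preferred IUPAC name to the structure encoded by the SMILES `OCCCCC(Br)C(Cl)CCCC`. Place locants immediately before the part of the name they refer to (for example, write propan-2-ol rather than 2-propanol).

5-bromo-6-chlorodecan-1-ol

Counting along the main chain through the –OH group gives 10 carbons: the parent is decane.
The highest-priority functional group is an alcohol (–OH), so the name ends in -ol.
Choose the numbering such that numbering from this end puts the hydroxyl group at C-1 rather than C-10.
With this numbering: the hydroxyl at C-1; a bromo group at C-5; a chloro group at C-6.
The substituents are ordered alphabetically, ignoring any di-/tri- multipliers.
Assembling the pieces gives 5-bromo-6-chlorodecan-1-ol.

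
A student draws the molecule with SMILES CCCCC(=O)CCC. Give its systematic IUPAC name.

octan-4-one

Counting along the main chain through the carbonyl gives 8 carbons: the parent is octane.
The principal characteristic group is a ketone (C=O on an internal carbon), named with the suffix -one.
Choose the numbering such that numbering from this end puts the carbonyl group at C-4 rather than C-5.
With this numbering: the carbonyl at C-4.
Putting it together: octan-4-one.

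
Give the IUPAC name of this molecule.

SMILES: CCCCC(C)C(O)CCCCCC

Counting along the main chain through the –OH group gives 12 carbons: the parent is dodecane.
The highest-priority functional group is an alcohol (–OH), so the name ends in -ol.
The numbering direction is chosen so that numbering from this end puts the hydroxyl group at C-6 rather than C-7.
That gives the hydroxyl at C-6; a methyl group at C-5.
The name is 5-methyldodecan-6-ol.

5-methyldodecan-6-ol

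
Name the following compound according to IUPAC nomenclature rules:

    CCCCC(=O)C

Counting along the main chain through the carbonyl gives 6 carbons: the parent is hexane.
The principal characteristic group is a ketone (C=O on an internal carbon), named with the suffix -one.
Number the chain so that numbering from this end puts the carbonyl group at C-2 rather than C-5.
With this numbering: the carbonyl at C-2.
Assembling the pieces gives hexan-2-one.

hexan-2-one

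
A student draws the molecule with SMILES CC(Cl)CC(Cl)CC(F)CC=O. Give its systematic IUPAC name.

The longest chain bearing the –CHO group is 8 carbons long (octane).
An aldehyde (terminal –CHO) is the principal characteristic group, giving the suffix -al.
The numbering direction is chosen so that the aldehyde carbon is C-1 by definition.
With this numbering: chloro groups at C-5 and C-7; a fluoro group at C-3.
The substituents are ordered alphabetically, ignoring any di-/tri- multipliers.
Putting it together: 5,7-dichloro-3-fluorooctanal.

5,7-dichloro-3-fluorooctanal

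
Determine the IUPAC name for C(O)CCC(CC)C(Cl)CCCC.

The longest chain bearing the –OH group is 9 carbons long (nonane).
The highest-priority functional group is an alcohol (–OH), so the name ends in -ol.
The numbering direction is chosen so that numbering from this end puts the hydroxyl group at C-1 rather than C-9.
That gives the hydroxyl at C-1; a chloro group at C-5; an ethyl group at C-4.
Substituent prefixes are cited in alphabetical order (multiplying prefixes like di-/tri- are ignored for ordering).
The name is 5-chloro-4-ethylnonan-1-ol.

5-chloro-4-ethylnonan-1-ol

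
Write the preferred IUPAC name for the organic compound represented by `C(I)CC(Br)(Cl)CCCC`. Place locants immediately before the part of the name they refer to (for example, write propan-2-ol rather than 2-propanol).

The parent chain contains 7 carbons (heptane).
Choose the numbering such that the substituent locant set {1,3,3} is lower than {5,5,7} at the first point of difference.
That gives a bromo group at C-3; a chloro group at C-3; an iodo group at C-1.
Substituent prefixes are cited in alphabetical order (multiplying prefixes like di-/tri- are ignored for ordering).
Putting it together: 3-bromo-3-chloro-1-iodoheptane.

3-bromo-3-chloro-1-iodoheptane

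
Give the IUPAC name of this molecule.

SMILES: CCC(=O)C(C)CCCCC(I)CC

Counting along the main chain through the carbonyl gives 11 carbons: the parent is undecane.
The principal characteristic group is a ketone (C=O on an internal carbon), named with the suffix -one.
Number the chain so that numbering from this end puts the carbonyl group at C-3 rather than C-9.
With this numbering: the carbonyl at C-3; an iodo group at C-9; a methyl group at C-4.
Substituent prefixes are cited in alphabetical order (multiplying prefixes like di-/tri- are ignored for ordering).
The name is 9-iodo-4-methylundecan-3-one.

9-iodo-4-methylundecan-3-one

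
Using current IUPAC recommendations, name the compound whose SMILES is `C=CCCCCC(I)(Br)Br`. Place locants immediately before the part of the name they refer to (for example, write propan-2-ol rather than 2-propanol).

7,7-dibromo-7-iodohept-1-ene

The longest chain bearing the multiple bond is 7 carbons long (heptane).
The chain contains a C=C double bond, so the unsaturation ending is -ene.
Choose the numbering such that numbering from this end puts the double bond at C-1 rather than C-6.
With this numbering: the double bond between C-1 and C-2; two bromo groups at C-7; an iodo group at C-7.
Substituent prefixes are cited in alphabetical order (multiplying prefixes like di-/tri- are ignored for ordering).
Assembling the pieces gives 7,7-dibromo-7-iodohept-1-ene.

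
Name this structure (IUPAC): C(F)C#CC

1-fluorobut-2-yne

The longest carbon chain that includes the multiple bond has 4 carbons, so the parent hydride is butane.
A C≡C triple bond in the chain gives the infix -yne-.
The numbering direction is chosen so that the substituent locant set {1} is lower than {4} at the first point of difference.
That gives the triple bond between C-2 and C-3; a fluoro group at C-1.
Assembling the pieces gives 1-fluorobut-2-yne.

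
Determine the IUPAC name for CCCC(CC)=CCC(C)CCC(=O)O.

Counting along the main chain through the –COOH group and the multiple bond gives 10 carbons: the parent is decane.
The principal characteristic group is a carboxylic acid (terminal –COOH), named with the suffix -oic acid.
A C=C double bond in the chain gives the infix -ene-.
Choose the numbering such that the carboxylic acid carbon is C-1 by definition.
With this numbering: the double bond between C-6 and C-7; an ethyl group at C-7; a methyl group at C-4.
Substituent prefixes are cited in alphabetical order (multiplying prefixes like di-/tri- are ignored for ordering).
The name is 7-ethyl-4-methyldec-6-enoic acid.

7-ethyl-4-methyldec-6-enoic acid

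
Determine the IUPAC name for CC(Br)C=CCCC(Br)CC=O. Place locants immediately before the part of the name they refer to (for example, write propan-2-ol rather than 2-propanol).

Counting along the main chain through the –CHO group and the multiple bond gives 9 carbons: the parent is nonane.
The principal characteristic group is an aldehyde (terminal –CHO), named with the suffix -al.
A C=C double bond in the chain gives the infix -ene-.
Choose the numbering such that the aldehyde carbon is C-1 by definition.
This places the double bond between C-6 and C-7; bromo groups at C-3 and C-8.
Putting it together: 3,8-dibromonon-6-enal.

3,8-dibromonon-6-enal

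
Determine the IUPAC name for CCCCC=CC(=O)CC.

non-4-en-3-one

The longest chain bearing the carbonyl and the multiple bond is 9 carbons long (nonane).
A ketone (C=O on an internal carbon) is the principal characteristic group, giving the suffix -one.
A C=C double bond in the chain gives the infix -ene-.
The numbering direction is chosen so that numbering from this end puts the carbonyl group at C-3 rather than C-7.
With this numbering: the carbonyl at C-3; the double bond between C-4 and C-5.
The name is non-4-en-3-one.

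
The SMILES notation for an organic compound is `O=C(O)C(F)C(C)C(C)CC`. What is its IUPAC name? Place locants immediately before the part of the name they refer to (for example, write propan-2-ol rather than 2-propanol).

The longest chain bearing the –COOH group is 6 carbons long (hexane).
The principal characteristic group is a carboxylic acid (terminal –COOH), named with the suffix -oic acid.
Number the chain so that the carboxylic acid carbon is C-1 by definition.
That gives a fluoro group at C-2; methyl groups at C-3 and C-4.
Prefixes are listed alphabetically: fluoro, methyl.
Putting it together: 2-fluoro-3,4-dimethylhexanoic acid.

2-fluoro-3,4-dimethylhexanoic acid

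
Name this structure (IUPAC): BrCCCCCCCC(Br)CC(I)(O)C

The longest chain bearing the –OH group is 11 carbons long (undecane).
An alcohol (–OH) is the principal characteristic group, giving the suffix -ol.
Choose the numbering such that numbering from this end puts the hydroxyl group at C-2 rather than C-10.
With this numbering: the hydroxyl at C-2; bromo groups at C-4 and C-11; an iodo group at C-2.
Substituent prefixes are cited in alphabetical order (multiplying prefixes like di-/tri- are ignored for ordering).
The name is 4,11-dibromo-2-iodoundecan-2-ol.

4,11-dibromo-2-iodoundecan-2-ol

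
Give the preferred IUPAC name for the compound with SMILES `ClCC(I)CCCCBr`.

6-bromo-1-chloro-2-iodohexane

The parent chain contains 6 carbons (hexane).
Number the chain so that the substituent locant set {1,2,6} is lower than {1,5,6} at the first point of difference.
That gives a bromo group at C-6; a chloro group at C-1; an iodo group at C-2.
The substituents are ordered alphabetically, ignoring any di-/tri- multipliers.
Assembling the pieces gives 6-bromo-1-chloro-2-iodohexane.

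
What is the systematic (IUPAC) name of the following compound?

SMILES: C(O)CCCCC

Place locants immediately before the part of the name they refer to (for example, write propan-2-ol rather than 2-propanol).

The longest chain bearing the –OH group is 6 carbons long (hexane).
An alcohol (–OH) is the principal characteristic group, giving the suffix -ol.
The numbering direction is chosen so that numbering from this end puts the hydroxyl group at C-1 rather than C-6.
With this numbering: the hydroxyl at C-1.
Putting it together: hexan-1-ol.

hexan-1-ol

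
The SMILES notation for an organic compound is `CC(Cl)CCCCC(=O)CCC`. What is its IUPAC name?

The longest chain bearing the carbonyl is 10 carbons long (decane).
A ketone (C=O on an internal carbon) is the principal characteristic group, giving the suffix -one.
Number the chain so that numbering from this end puts the carbonyl group at C-4 rather than C-7.
With this numbering: the carbonyl at C-4; a chloro group at C-9.
Putting it together: 9-chlorodecan-4-one.

9-chlorodecan-4-one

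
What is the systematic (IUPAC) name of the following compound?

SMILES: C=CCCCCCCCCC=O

The longest carbon chain that includes the –CHO group and the multiple bond has 11 carbons, so the parent hydride is undecane.
The principal characteristic group is an aldehyde (terminal –CHO), named with the suffix -al.
A C=C double bond in the chain gives the infix -ene-.
The numbering direction is chosen so that the aldehyde carbon is C-1 by definition.
With this numbering: the double bond between C-10 and C-11.
Assembling the pieces gives undec-10-enal.

undec-10-enal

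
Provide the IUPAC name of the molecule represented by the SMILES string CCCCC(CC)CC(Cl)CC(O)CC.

5-chloro-7-ethylundecan-3-ol

Counting along the main chain through the –OH group gives 11 carbons: the parent is undecane.
An alcohol (–OH) is the principal characteristic group, giving the suffix -ol.
Number the chain so that numbering from this end puts the hydroxyl group at C-3 rather than C-9.
That gives the hydroxyl at C-3; a chloro group at C-5; an ethyl group at C-7.
Prefixes are listed alphabetically: chloro, ethyl.
The name is 5-chloro-7-ethylundecan-3-ol.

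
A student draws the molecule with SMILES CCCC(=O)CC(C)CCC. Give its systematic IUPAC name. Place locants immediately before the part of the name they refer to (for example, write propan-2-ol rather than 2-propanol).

The longest carbon chain that includes the carbonyl has 9 carbons, so the parent hydride is nonane.
A ketone (C=O on an internal carbon) is the principal characteristic group, giving the suffix -one.
The numbering direction is chosen so that numbering from this end puts the carbonyl group at C-4 rather than C-6.
This places the carbonyl at C-4; a methyl group at C-6.
Assembling the pieces gives 6-methylnonan-4-one.

6-methylnonan-4-one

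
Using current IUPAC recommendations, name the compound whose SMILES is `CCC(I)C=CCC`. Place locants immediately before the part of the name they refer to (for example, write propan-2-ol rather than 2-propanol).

5-iodohept-3-ene

The longest carbon chain that includes the multiple bond has 7 carbons, so the parent hydride is heptane.
There is one C=C double bond, indicated by the ending -ene.
Number the chain so that numbering from this end puts the double bond at C-3 rather than C-4.
That gives the double bond between C-3 and C-4; an iodo group at C-5.
The name is 5-iodohept-3-ene.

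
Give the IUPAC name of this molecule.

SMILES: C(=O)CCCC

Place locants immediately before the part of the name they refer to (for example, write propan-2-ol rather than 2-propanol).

pentanal

The longest carbon chain that includes the –CHO group has 5 carbons, so the parent hydride is pentane.
The highest-priority functional group is an aldehyde (terminal –CHO), so the name ends in -al.
The numbering direction is chosen so that the aldehyde carbon is C-1 by definition.
Assembling the pieces gives pentanal.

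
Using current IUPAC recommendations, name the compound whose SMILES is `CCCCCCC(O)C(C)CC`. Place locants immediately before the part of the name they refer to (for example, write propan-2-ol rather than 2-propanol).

3-methyldecan-4-ol

The longest chain bearing the –OH group is 10 carbons long (decane).
The principal characteristic group is an alcohol (–OH), named with the suffix -ol.
The numbering direction is chosen so that numbering from this end puts the hydroxyl group at C-4 rather than C-7.
That gives the hydroxyl at C-4; a methyl group at C-3.
The name is 3-methyldecan-4-ol.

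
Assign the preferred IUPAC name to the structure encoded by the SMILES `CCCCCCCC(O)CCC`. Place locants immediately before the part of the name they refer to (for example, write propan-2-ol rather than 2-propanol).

undecan-4-ol

The longest carbon chain that includes the –OH group has 11 carbons, so the parent hydride is undecane.
An alcohol (–OH) is the principal characteristic group, giving the suffix -ol.
Number the chain so that numbering from this end puts the hydroxyl group at C-4 rather than C-8.
With this numbering: the hydroxyl at C-4.
Putting it together: undecan-4-ol.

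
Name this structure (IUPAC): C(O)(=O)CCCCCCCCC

The longest carbon chain that includes the –COOH group has 10 carbons, so the parent hydride is decane.
The principal characteristic group is a carboxylic acid (terminal –COOH), named with the suffix -oic acid.
The numbering direction is chosen so that the carboxylic acid carbon is C-1 by definition.
The name is decanoic acid.

decanoic acid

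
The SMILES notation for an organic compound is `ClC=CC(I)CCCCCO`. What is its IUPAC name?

Counting along the main chain through the –OH group and the multiple bond gives 8 carbons: the parent is octane.
An alcohol (–OH) is the principal characteristic group, giving the suffix -ol.
A C=C double bond in the chain gives the infix -ene-.
The numbering direction is chosen so that numbering from this end puts the hydroxyl group at C-1 rather than C-8.
That gives the hydroxyl at C-1; the double bond between C-7 and C-8; a chloro group at C-8; an iodo group at C-6.
The substituents are ordered alphabetically, ignoring any di-/tri- multipliers.
The name is 8-chloro-6-iodooct-7-en-1-ol.

8-chloro-6-iodooct-7-en-1-ol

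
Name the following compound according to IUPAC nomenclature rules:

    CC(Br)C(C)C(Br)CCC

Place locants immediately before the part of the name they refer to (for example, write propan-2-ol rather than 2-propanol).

The parent chain contains 7 carbons (heptane).
Choose the numbering such that the substituent locant set {2,3,4} is lower than {4,5,6} at the first point of difference.
That gives bromo groups at C-2 and C-4; a methyl group at C-3.
Prefixes are listed alphabetically: bromo, methyl.
The name is 2,4-dibromo-3-methylheptane.

2,4-dibromo-3-methylheptane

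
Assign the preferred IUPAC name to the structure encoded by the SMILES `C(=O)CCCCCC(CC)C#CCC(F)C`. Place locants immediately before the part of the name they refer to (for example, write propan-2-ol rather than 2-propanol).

7-ethyl-11-fluorododec-8-ynal

The longest carbon chain that includes the –CHO group and the multiple bond has 12 carbons, so the parent hydride is dodecane.
The principal characteristic group is an aldehyde (terminal –CHO), named with the suffix -al.
There is one C≡C triple bond, indicated by the ending -yne.
The numbering direction is chosen so that the aldehyde carbon is C-1 by definition.
That gives the triple bond between C-8 and C-9; an ethyl group at C-7; a fluoro group at C-11.
Prefixes are listed alphabetically: ethyl, fluoro.
Assembling the pieces gives 7-ethyl-11-fluorododec-8-ynal.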